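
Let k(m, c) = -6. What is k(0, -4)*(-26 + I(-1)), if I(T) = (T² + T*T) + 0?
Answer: 144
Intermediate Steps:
I(T) = 2*T² (I(T) = (T² + T²) + 0 = 2*T² + 0 = 2*T²)
k(0, -4)*(-26 + I(-1)) = -6*(-26 + 2*(-1)²) = -6*(-26 + 2*1) = -6*(-26 + 2) = -6*(-24) = 144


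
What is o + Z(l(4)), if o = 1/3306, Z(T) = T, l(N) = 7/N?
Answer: 11573/6612 ≈ 1.7503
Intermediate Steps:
o = 1/3306 ≈ 0.00030248
o + Z(l(4)) = 1/3306 + 7/4 = 11573/6612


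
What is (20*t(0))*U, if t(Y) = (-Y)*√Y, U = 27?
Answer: 0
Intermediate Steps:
t(Y) = -Y^(3/2)
(20*t(0))*U = (20*(-0^(3/2)))*27 = (20*(-1*0))*27 = (20*0)*27 = 0*27 = 0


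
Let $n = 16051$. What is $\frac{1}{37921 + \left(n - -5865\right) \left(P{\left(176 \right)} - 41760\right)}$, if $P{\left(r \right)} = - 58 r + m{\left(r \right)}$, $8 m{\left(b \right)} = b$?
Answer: $- \frac{1}{1138410615} \approx -8.7842 \cdot 10^{-10}$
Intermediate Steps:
$m{\left(b \right)} = \frac{b}{8}$
$P{\left(r \right)} = - \frac{463 r}{8}$ ($P{\left(r \right)} = - 58 r + \frac{r}{8} = - \frac{463 r}{8}$)
$\frac{1}{37921 + \left(n - -5865\right) \left(P{\left(176 \right)} - 41760\right)} = \frac{1}{37921 + \left(16051 - -5865\right) \left(\left(- \frac{463}{8}\right) 176 - 41760\right)} = \frac{1}{37921 + \left(16051 + 5865\right) \left(-10186 - 41760\right)} = \frac{1}{37921 + 21916 \left(-51946\right)} = \frac{1}{37921 - 1138448536} = \frac{1}{-1138410615} = - \frac{1}{1138410615}$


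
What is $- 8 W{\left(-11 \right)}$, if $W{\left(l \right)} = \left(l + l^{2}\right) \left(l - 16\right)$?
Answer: $23760$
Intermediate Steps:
$W{\left(l \right)} = \left(-16 + l\right) \left(l + l^{2}\right)$ ($W{\left(l \right)} = \left(l + l^{2}\right) \left(-16 + l\right) = \left(-16 + l\right) \left(l + l^{2}\right)$)
$- 8 W{\left(-11 \right)} = - 8 \left(- 11 \left(-16 + \left(-11\right)^{2} - -165\right)\right) = - 8 \left(- 11 \left(-16 + 121 + 165\right)\right) = - 8 \left(\left(-11\right) 270\right) = \left(-8\right) \left(-2970\right) = 23760$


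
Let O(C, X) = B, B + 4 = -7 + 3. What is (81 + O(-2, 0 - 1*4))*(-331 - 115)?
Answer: -32558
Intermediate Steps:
B = -8 (B = -4 + (-7 + 3) = -4 - 4 = -8)
O(C, X) = -8
(81 + O(-2, 0 - 1*4))*(-331 - 115) = (81 - 8)*(-331 - 115) = 73*(-446) = -32558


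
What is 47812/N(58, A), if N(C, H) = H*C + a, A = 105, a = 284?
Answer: 23906/3187 ≈ 7.5011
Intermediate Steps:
N(C, H) = 284 + C*H (N(C, H) = H*C + 284 = C*H + 284 = 284 + C*H)
47812/N(58, A) = 47812/(284 + 58*105) = 47812/(284 + 6090) = 47812/6374 = 47812*(1/6374) = 23906/3187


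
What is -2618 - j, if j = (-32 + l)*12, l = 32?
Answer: -2618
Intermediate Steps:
j = 0 (j = (-32 + 32)*12 = 0*12 = 0)
-2618 - j = -2618 - 1*0 = -2618 + 0 = -2618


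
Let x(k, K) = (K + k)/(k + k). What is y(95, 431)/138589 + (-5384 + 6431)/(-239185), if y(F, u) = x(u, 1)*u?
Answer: -93438723/33148409965 ≈ -0.0028188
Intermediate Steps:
x(k, K) = (K + k)/(2*k) (x(k, K) = (K + k)/((2*k)) = (K + k)*(1/(2*k)) = (K + k)/(2*k))
y(F, u) = ½ + u/2 (y(F, u) = ((1 + u)/(2*u))*u = ½ + u/2)
y(95, 431)/138589 + (-5384 + 6431)/(-239185) = (½ + (½)*431)/138589 + (-5384 + 6431)/(-239185) = (½ + 431/2)*(1/138589) + 1047*(-1/239185) = 216*(1/138589) - 1047/239185 = 216/138589 - 1047/239185 = -93438723/33148409965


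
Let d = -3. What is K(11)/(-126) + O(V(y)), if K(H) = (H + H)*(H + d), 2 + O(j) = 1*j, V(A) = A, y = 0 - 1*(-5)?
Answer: 101/63 ≈ 1.6032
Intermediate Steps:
y = 5 (y = 0 + 5 = 5)
O(j) = -2 + j (O(j) = -2 + 1*j = -2 + j)
K(H) = 2*H*(-3 + H) (K(H) = (H + H)*(H - 3) = (2*H)*(-3 + H) = 2*H*(-3 + H))
K(11)/(-126) + O(V(y)) = (2*11*(-3 + 11))/(-126) + (-2 + 5) = (2*11*8)*(-1/126) + 3 = 176*(-1/126) + 3 = -88/63 + 3 = 101/63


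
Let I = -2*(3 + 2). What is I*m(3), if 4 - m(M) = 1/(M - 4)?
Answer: -50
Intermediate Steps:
I = -10 (I = -2*5 = -10)
m(M) = 4 - 1/(-4 + M) (m(M) = 4 - 1/(M - 4) = 4 - 1/(-4 + M))
I*m(3) = -10*(-17 + 4*3)/(-4 + 3) = -10*(-17 + 12)/(-1) = -(-10)*(-5) = -10*5 = -50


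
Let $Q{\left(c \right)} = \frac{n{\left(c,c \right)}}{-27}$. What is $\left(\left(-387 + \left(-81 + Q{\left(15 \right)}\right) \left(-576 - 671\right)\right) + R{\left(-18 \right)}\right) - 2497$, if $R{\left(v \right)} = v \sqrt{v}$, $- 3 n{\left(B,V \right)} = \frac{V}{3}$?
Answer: $\frac{7941728}{81} - 54 i \sqrt{2} \approx 98046.0 - 76.368 i$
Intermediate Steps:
$n{\left(B,V \right)} = - \frac{V}{9}$ ($n{\left(B,V \right)} = - \frac{V \frac{1}{3}}{3} = - \frac{\frac{1}{3} V}{3} = - \frac{V}{9}$)
$R{\left(v \right)} = v^{\frac{3}{2}}$
$Q{\left(c \right)} = \frac{c}{243}$ ($Q{\left(c \right)} = \frac{\left(- \frac{1}{9}\right) c}{-27} = - \frac{c}{9} \left(- \frac{1}{27}\right) = \frac{c}{243}$)
$\left(\left(-387 + \left(-81 + Q{\left(15 \right)}\right) \left(-576 - 671\right)\right) + R{\left(-18 \right)}\right) - 2497 = \left(\left(-387 + \left(-81 + \frac{1}{243} \cdot 15\right) \left(-576 - 671\right)\right) + \left(-18\right)^{\frac{3}{2}}\right) - 2497 = \left(\left(-387 + \left(-81 + \frac{5}{81}\right) \left(-1247\right)\right) - 54 i \sqrt{2}\right) - 2497 = \left(\left(-387 - - \frac{8175332}{81}\right) - 54 i \sqrt{2}\right) - 2497 = \left(\left(-387 + \frac{8175332}{81}\right) - 54 i \sqrt{2}\right) - 2497 = \left(\frac{8143985}{81} - 54 i \sqrt{2}\right) - 2497 = \frac{7941728}{81} - 54 i \sqrt{2}$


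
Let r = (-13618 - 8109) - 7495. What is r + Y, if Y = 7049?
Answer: -22173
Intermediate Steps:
r = -29222 (r = -21727 - 7495 = -29222)
r + Y = -29222 + 7049 = -22173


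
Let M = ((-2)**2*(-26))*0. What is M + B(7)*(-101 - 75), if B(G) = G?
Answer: -1232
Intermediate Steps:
M = 0 (M = (4*(-26))*0 = -104*0 = 0)
M + B(7)*(-101 - 75) = 0 + 7*(-101 - 75) = 0 + 7*(-176) = 0 - 1232 = -1232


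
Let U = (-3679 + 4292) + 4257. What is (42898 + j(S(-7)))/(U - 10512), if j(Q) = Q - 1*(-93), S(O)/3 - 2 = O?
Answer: -21488/2821 ≈ -7.6172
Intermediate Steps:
S(O) = 6 + 3*O
j(Q) = 93 + Q (j(Q) = Q + 93 = 93 + Q)
U = 4870 (U = 613 + 4257 = 4870)
(42898 + j(S(-7)))/(U - 10512) = (42898 + (93 + (6 + 3*(-7))))/(4870 - 10512) = (42898 + (93 + (6 - 21)))/(-5642) = (42898 + (93 - 15))*(-1/5642) = (42898 + 78)*(-1/5642) = 42976*(-1/5642) = -21488/2821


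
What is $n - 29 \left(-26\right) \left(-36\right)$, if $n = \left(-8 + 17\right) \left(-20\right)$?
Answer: $-27324$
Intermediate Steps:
$n = -180$ ($n = 9 \left(-20\right) = -180$)
$n - 29 \left(-26\right) \left(-36\right) = -180 - 29 \left(-26\right) \left(-36\right) = -180 - \left(-754\right) \left(-36\right) = -180 - 27144 = -27324$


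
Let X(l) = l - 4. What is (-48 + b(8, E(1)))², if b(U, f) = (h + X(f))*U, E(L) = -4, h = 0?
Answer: 12544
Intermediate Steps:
X(l) = -4 + l
b(U, f) = U*(-4 + f) (b(U, f) = (0 + (-4 + f))*U = (-4 + f)*U = U*(-4 + f))
(-48 + b(8, E(1)))² = (-48 + 8*(-4 - 4))² = (-48 + 8*(-8))² = (-48 - 64)² = (-112)² = 12544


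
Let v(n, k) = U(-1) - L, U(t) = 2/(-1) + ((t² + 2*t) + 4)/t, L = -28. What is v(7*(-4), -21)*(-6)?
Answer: -138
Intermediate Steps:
U(t) = -2 + (4 + t² + 2*t)/t (U(t) = 2*(-1) + (4 + t² + 2*t)/t = -2 + (4 + t² + 2*t)/t)
v(n, k) = 23 (v(n, k) = (-1 + 4/(-1)) - 1*(-28) = (-1 + 4*(-1)) + 28 = (-1 - 4) + 28 = -5 + 28 = 23)
v(7*(-4), -21)*(-6) = 23*(-6) = -138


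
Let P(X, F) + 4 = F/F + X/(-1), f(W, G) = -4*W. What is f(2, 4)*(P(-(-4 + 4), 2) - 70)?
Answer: 584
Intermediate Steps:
P(X, F) = -3 - X (P(X, F) = -4 + (F/F + X/(-1)) = -4 + (1 + X*(-1)) = -4 + (1 - X) = -3 - X)
f(2, 4)*(P(-(-4 + 4), 2) - 70) = (-4*2)*((-3 - (-1)*(-4 + 4)) - 70) = -8*((-3 - (-1)*0) - 70) = -8*((-3 - 1*0) - 70) = -8*((-3 + 0) - 70) = -8*(-3 - 70) = -8*(-73) = 584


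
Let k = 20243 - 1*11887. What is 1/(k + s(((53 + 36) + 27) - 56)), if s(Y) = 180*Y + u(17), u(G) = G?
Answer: 1/19173 ≈ 5.2157e-5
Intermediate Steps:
s(Y) = 17 + 180*Y (s(Y) = 180*Y + 17 = 17 + 180*Y)
k = 8356 (k = 20243 - 11887 = 8356)
1/(k + s(((53 + 36) + 27) - 56)) = 1/(8356 + (17 + 180*(((53 + 36) + 27) - 56))) = 1/(8356 + (17 + 180*((89 + 27) - 56))) = 1/(8356 + (17 + 180*(116 - 56))) = 1/(8356 + (17 + 180*60)) = 1/(8356 + (17 + 10800)) = 1/(8356 + 10817) = 1/19173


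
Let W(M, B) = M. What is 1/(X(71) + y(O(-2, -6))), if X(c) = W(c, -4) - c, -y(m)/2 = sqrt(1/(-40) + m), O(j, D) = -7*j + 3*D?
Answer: I*sqrt(1610)/161 ≈ 0.24922*I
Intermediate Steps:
y(m) = -2*sqrt(-1/40 + m) (y(m) = -2*sqrt(1/(-40) + m) = -2*sqrt(-1/40 + m))
X(c) = 0 (X(c) = c - c = 0)
1/(X(71) + y(O(-2, -6))) = 1/(0 - sqrt(-10 + 400*(-7*(-2) + 3*(-6)))/10) = 1/(0 - sqrt(-10 + 400*(14 - 18))/10) = 1/(0 - sqrt(-10 + 400*(-4))/10) = 1/(0 - sqrt(-10 - 1600)/10) = 1/(0 - I*sqrt(1610)/10) = 1/(-I*sqrt(1610)/10) = I*sqrt(1610)/161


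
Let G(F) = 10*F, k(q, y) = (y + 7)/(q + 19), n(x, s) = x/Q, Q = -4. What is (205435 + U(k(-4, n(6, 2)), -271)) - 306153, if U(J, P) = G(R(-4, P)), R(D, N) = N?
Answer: -103428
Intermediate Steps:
n(x, s) = -x/4 (n(x, s) = x/(-4) = x*(-1/4) = -x/4)
k(q, y) = (7 + y)/(19 + q)
U(J, P) = 10*P
(205435 + U(k(-4, n(6, 2)), -271)) - 306153 = (205435 + 10*(-271)) - 306153 = (205435 - 2710) - 306153 = 202725 - 306153 = -103428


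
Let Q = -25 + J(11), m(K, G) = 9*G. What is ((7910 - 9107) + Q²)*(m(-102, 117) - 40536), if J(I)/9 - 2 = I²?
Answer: -46176434541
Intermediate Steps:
J(I) = 18 + 9*I²
Q = 1082 (Q = -25 + (18 + 9*11²) = -25 + (18 + 9*121) = -25 + (18 + 1089) = -25 + 1107 = 1082)
((7910 - 9107) + Q²)*(m(-102, 117) - 40536) = ((7910 - 9107) + 1082²)*(9*117 - 40536) = (-1197 + 1170724)*(1053 - 40536) = 1169527*(-39483) = -46176434541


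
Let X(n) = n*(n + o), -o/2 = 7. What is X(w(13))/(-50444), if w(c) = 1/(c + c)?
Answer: 363/34100144 ≈ 1.0645e-5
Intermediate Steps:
o = -14 (o = -2*7 = -14)
w(c) = 1/(2*c)
X(n) = n*(-14 + n) (X(n) = n*(n - 14) = n*(-14 + n))
X(w(13))/(-50444) = (((½)/13)*(-14 + (½)/13))/(-50444) = (((½)*(1/13))*(-14 + (½)*(1/13)))*(-1/50444) = ((-14 + 1/26)/26)*(-1/50444) = ((1/26)*(-363/26))*(-1/50444) = -363/676*(-1/50444) = 363/34100144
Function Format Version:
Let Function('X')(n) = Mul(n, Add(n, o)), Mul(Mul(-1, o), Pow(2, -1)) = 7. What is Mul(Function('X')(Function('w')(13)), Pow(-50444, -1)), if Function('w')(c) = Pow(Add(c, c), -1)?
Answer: Rational(363, 34100144) ≈ 1.0645e-5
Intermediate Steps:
o = -14 (o = Mul(-2, 7) = -14)
Function('w')(c) = Mul(Rational(1, 2), Pow(c, -1)) (Function('w')(c) = Pow(Mul(2, c), -1) = Mul(Rational(1, 2), Pow(c, -1)))
Function('X')(n) = Mul(n, Add(-14, n)) (Function('X')(n) = Mul(n, Add(n, -14)) = Mul(n, Add(-14, n)))
Mul(Function('X')(Function('w')(13)), Pow(-50444, -1)) = Mul(Mul(Mul(Rational(1, 2), Pow(13, -1)), Add(-14, Mul(Rational(1, 2), Pow(13, -1)))), Pow(-50444, -1)) = Mul(Mul(Mul(Rational(1, 2), Rational(1, 13)), Add(-14, Mul(Rational(1, 2), Rational(1, 13)))), Rational(-1, 50444)) = Mul(Mul(Rational(1, 26), Add(-14, Rational(1, 26))), Rational(-1, 50444)) = Mul(Mul(Rational(1, 26), Rational(-363, 26)), Rational(-1, 50444)) = Mul(Rational(-363, 676), Rational(-1, 50444)) = Rational(363, 34100144)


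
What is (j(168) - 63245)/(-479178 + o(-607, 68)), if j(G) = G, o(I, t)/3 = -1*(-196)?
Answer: 9011/68370 ≈ 0.13180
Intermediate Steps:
o(I, t) = 588 (o(I, t) = 3*(-1*(-196)) = 3*196 = 588)
(j(168) - 63245)/(-479178 + o(-607, 68)) = (168 - 63245)/(-479178 + 588) = -63077/(-478590) = -63077*(-1/478590) = 9011/68370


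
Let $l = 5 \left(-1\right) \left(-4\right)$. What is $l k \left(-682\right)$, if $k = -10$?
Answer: $136400$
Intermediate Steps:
$l = 20$ ($l = \left(-5\right) \left(-4\right) = 20$)
$l k \left(-682\right) = 20 \left(-10\right) \left(-682\right) = \left(-200\right) \left(-682\right) = 136400$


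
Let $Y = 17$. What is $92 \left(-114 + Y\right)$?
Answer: $-8924$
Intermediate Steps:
$92 \left(-114 + Y\right) = 92 \left(-114 + 17\right) = 92 \left(-97\right) = -8924$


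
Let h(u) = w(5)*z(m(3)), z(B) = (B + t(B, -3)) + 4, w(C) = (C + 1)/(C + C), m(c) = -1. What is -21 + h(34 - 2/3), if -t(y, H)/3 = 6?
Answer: -30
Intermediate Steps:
w(C) = (1 + C)/(2*C) (w(C) = (1 + C)/((2*C)) = (1 + C)*(1/(2*C)) = (1 + C)/(2*C))
t(y, H) = -18 (t(y, H) = -3*6 = -18)
z(B) = -14 + B (z(B) = (B - 18) + 4 = (-18 + B) + 4 = -14 + B)
h(u) = -9 (h(u) = ((1/2)*(1 + 5)/5)*(-14 - 1) = ((1/2)*(1/5)*6)*(-15) = (3/5)*(-15) = -9)
-21 + h(34 - 2/3) = -21 - 9 = -30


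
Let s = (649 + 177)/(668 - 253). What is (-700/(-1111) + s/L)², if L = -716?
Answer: 10720564111584649/27245222854012900 ≈ 0.39348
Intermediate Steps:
s = 826/415 ≈ 1.9904
(-700/(-1111) + s/L)² = (-700/(-1111) + (826/415)/(-716))² = (-700*(-1/1111) + (826/415)*(-1/716))² = (700/1111 - 413/148570)² = (103540157/165061270)² = 10720564111584649/27245222854012900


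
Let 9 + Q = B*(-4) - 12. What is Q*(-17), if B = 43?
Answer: 3281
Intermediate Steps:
Q = -193 (Q = -9 + (43*(-4) - 12) = -9 + (-172 - 12) = -9 - 184 = -193)
Q*(-17) = -193*(-17) = 3281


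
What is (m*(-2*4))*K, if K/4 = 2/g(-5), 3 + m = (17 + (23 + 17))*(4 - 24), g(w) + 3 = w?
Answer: -9144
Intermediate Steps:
g(w) = -3 + w
m = -1143 (m = -3 + (17 + (23 + 17))*(4 - 24) = -3 + (17 + 40)*(-20) = -3 + 57*(-20) = -3 - 1140 = -1143)
K = -1 (K = 4*(2/(-3 - 5)) = 4*(2/(-8)) = 4*(2*(-⅛)) = 4*(-¼) = -1)
(m*(-2*4))*K = -(-2286)*4*(-1) = -1143*(-8)*(-1) = 9144*(-1) = -9144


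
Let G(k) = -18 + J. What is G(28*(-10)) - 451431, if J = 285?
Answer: -451164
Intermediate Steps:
G(k) = 267 (G(k) = -18 + 285 = 267)
G(28*(-10)) - 451431 = 267 - 451431 = -451164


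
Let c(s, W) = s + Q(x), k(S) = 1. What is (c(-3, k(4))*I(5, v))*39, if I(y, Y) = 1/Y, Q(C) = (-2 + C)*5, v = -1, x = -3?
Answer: 1092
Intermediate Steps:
Q(C) = -10 + 5*C
c(s, W) = -25 + s (c(s, W) = s + (-10 + 5*(-3)) = s + (-10 - 15) = s - 25 = -25 + s)
(c(-3, k(4))*I(5, v))*39 = ((-25 - 3)/(-1))*39 = -28*(-1)*39 = 28*39 = 1092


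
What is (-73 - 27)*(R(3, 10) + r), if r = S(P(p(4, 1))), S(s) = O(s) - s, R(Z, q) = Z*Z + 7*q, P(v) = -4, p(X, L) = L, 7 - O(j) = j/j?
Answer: -8900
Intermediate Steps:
O(j) = 6 (O(j) = 7 - j/j = 7 - 1*1 = 7 - 1 = 6)
R(Z, q) = Z**2 + 7*q
S(s) = 6 - s
r = 10 (r = 6 - 1*(-4) = 6 + 4 = 10)
(-73 - 27)*(R(3, 10) + r) = (-73 - 27)*((3**2 + 7*10) + 10) = -100*((9 + 70) + 10) = -100*(79 + 10) = -100*89 = -8900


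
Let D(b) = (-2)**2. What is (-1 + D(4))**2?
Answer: 9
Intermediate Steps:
D(b) = 4
(-1 + D(4))**2 = (-1 + 4)**2 = 3**2 = 9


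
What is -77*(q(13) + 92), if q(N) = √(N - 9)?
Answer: -7238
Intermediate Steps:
q(N) = √(-9 + N)
-77*(q(13) + 92) = -77*(√(-9 + 13) + 92) = -77*(√4 + 92) = -77*(2 + 92) = -77*94 = -7238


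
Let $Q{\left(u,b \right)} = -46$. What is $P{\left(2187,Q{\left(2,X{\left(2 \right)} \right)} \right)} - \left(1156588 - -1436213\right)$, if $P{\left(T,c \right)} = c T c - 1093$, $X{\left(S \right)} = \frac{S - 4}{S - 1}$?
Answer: $2033798$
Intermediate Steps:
$X{\left(S \right)} = \frac{-4 + S}{-1 + S}$
$P{\left(T,c \right)} = -1093 + T c^{2}$ ($P{\left(T,c \right)} = T c c - 1093 = T c^{2} - 1093 = -1093 + T c^{2}$)
$P{\left(2187,Q{\left(2,X{\left(2 \right)} \right)} \right)} - \left(1156588 - -1436213\right) = \left(-1093 + 2187 \left(-46\right)^{2}\right) - \left(1156588 - -1436213\right) = \left(-1093 + 2187 \cdot 2116\right) - \left(1156588 + 1436213\right) = \left(-1093 + 4627692\right) - 2592801 = 4626599 - 2592801 = 2033798$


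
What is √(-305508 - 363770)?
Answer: I*√669278 ≈ 818.09*I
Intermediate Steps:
√(-305508 - 363770) = √(-669278) = I*√669278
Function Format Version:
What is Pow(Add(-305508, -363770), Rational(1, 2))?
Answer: Mul(I, Pow(669278, Rational(1, 2))) ≈ Mul(818.09, I)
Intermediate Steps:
Pow(Add(-305508, -363770), Rational(1, 2)) = Pow(-669278, Rational(1, 2)) = Mul(I, Pow(669278, Rational(1, 2)))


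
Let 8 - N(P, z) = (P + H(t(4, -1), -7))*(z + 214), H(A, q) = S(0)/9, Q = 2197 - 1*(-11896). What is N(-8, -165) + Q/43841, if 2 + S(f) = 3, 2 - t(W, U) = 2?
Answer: 155806228/394569 ≈ 394.88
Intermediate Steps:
Q = 14093 (Q = 2197 + 11896 = 14093)
t(W, U) = 0 (t(W, U) = 2 - 1*2 = 2 - 2 = 0)
S(f) = 1 (S(f) = -2 + 3 = 1)
H(A, q) = ⅑ (H(A, q) = 1/9 = 1*(⅑) = ⅑)
N(P, z) = 8 - (214 + z)*(⅑ + P) (N(P, z) = 8 - (P + ⅑)*(z + 214) = 8 - (⅑ + P)*(214 + z) = 8 - (214 + z)*(⅑ + P))
N(-8, -165) + Q/43841 = (-142/9 - 214*(-8) - ⅑*(-165) - 1*(-8)*(-165)) + 14093/43841 = (-142/9 + 1712 + 55/3 - 1320) + 14093*(1/43841) = 3551/9 + 14093/43841 = 155806228/394569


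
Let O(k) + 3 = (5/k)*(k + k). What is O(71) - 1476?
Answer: -1469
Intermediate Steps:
O(k) = 7 (O(k) = -3 + (5/k)*(k + k) = -3 + (5/k)*(2*k) = -3 + 10 = 7)
O(71) - 1476 = 7 - 1476 = -1469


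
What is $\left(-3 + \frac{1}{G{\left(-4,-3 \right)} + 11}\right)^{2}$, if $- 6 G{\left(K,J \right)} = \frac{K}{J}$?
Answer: $\frac{79524}{9409} \approx 8.4519$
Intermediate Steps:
$G{\left(K,J \right)} = - \frac{K}{6 J}$ ($G{\left(K,J \right)} = - \frac{K \frac{1}{J}}{6} = - \frac{K}{6 J}$)
$\left(-3 + \frac{1}{G{\left(-4,-3 \right)} + 11}\right)^{2} = \left(-3 + \frac{1}{\left(- \frac{1}{6}\right) \left(-4\right) \frac{1}{-3} + 11}\right)^{2} = \left(-3 + \frac{1}{\left(- \frac{1}{6}\right) \left(-4\right) \left(- \frac{1}{3}\right) + 11}\right)^{2} = \left(-3 + \frac{1}{- \frac{2}{9} + 11}\right)^{2} = \left(-3 + \frac{1}{\frac{97}{9}}\right)^{2} = \left(-3 + \frac{9}{97}\right)^{2} = \left(- \frac{282}{97}\right)^{2} = \frac{79524}{9409}$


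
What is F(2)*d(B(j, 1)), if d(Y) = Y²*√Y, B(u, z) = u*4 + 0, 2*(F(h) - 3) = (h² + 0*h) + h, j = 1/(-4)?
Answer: 6*I ≈ 6.0*I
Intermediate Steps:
j = -¼ (j = 1*(-¼) = -¼ ≈ -0.25000)
F(h) = 3 + h/2 + h²/2 (F(h) = 3 + ((h² + 0*h) + h)/2 = 3 + ((h² + 0) + h)/2 = 3 + (h² + h)/2 = 3 + (h + h²)/2 = 3 + (h/2 + h²/2) = 3 + h/2 + h²/2)
B(u, z) = 4*u (B(u, z) = 4*u + 0 = 4*u)
d(Y) = Y^(5/2)
F(2)*d(B(j, 1)) = (3 + (½)*2 + (½)*2²)*(4*(-¼))^(5/2) = (3 + 1 + (½)*4)*(-1)^(5/2) = (3 + 1 + 2)*I = 6*I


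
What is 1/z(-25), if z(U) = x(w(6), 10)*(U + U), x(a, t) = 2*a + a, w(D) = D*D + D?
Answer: -1/6300 ≈ -0.00015873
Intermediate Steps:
w(D) = D + D**2 (w(D) = D**2 + D = D + D**2)
x(a, t) = 3*a
z(U) = 252*U (z(U) = (3*(6*(1 + 6)))*(U + U) = (3*(6*7))*(2*U) = (3*42)*(2*U) = 126*(2*U) = 252*U)
1/z(-25) = 1/(252*(-25)) = 1/(-6300) = -1/6300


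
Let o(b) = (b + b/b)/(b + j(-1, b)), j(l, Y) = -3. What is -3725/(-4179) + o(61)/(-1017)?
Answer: 36577292/41083749 ≈ 0.89031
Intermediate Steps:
o(b) = (1 + b)/(-3 + b) (o(b) = (b + b/b)/(b - 3) = (b + 1)/(-3 + b) = (1 + b)/(-3 + b))
-3725/(-4179) + o(61)/(-1017) = -3725/(-4179) + ((1 + 61)/(-3 + 61))/(-1017) = -3725*(-1/4179) + (62/58)*(-1/1017) = 3725/4179 + ((1/58)*62)*(-1/1017) = 3725/4179 + (31/29)*(-1/1017) = 3725/4179 - 31/29493 = 36577292/41083749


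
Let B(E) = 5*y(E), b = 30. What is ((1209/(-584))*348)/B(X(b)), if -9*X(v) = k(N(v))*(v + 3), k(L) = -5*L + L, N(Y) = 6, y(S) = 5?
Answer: -105183/3650 ≈ -28.817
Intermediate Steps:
k(L) = -4*L
X(v) = 8 + 8*v/3 (X(v) = -(-4*6)*(v + 3)/9 = -(-8)*(3 + v)/3 = -(-72 - 24*v)/9 = 8 + 8*v/3)
B(E) = 25 (B(E) = 5*5 = 25)
((1209/(-584))*348)/B(X(b)) = ((1209/(-584))*348)/25 = ((1209*(-1/584))*348)*(1/25) = -1209/584*348*(1/25) = -105183/146*1/25 = -105183/3650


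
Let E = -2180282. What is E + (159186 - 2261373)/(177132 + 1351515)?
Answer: -1110961213547/509549 ≈ -2.1803e+6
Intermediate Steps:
E + (159186 - 2261373)/(177132 + 1351515) = -2180282 + (159186 - 2261373)/(177132 + 1351515) = -2180282 - 2102187/1528647 = -2180282 - 2102187*1/1528647 = -2180282 - 700729/509549 = -1110961213547/509549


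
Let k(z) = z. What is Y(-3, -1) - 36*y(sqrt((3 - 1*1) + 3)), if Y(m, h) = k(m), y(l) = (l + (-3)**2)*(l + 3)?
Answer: -1155 - 432*sqrt(5) ≈ -2121.0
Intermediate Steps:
y(l) = (3 + l)*(9 + l) (y(l) = (l + 9)*(3 + l) = (9 + l)*(3 + l) = (3 + l)*(9 + l))
Y(m, h) = m
Y(-3, -1) - 36*y(sqrt((3 - 1*1) + 3)) = -3 - 36*(27 + (sqrt((3 - 1*1) + 3))**2 + 12*sqrt((3 - 1*1) + 3)) = -3 - 36*(27 + (sqrt((3 - 1) + 3))**2 + 12*sqrt((3 - 1) + 3)) = -3 - 36*(27 + (sqrt(2 + 3))**2 + 12*sqrt(2 + 3)) = -3 - 36*(27 + (sqrt(5))**2 + 12*sqrt(5)) = -3 - 36*(27 + 5 + 12*sqrt(5)) = -3 - 36*(32 + 12*sqrt(5)) = -3 + (-1152 - 432*sqrt(5)) = -1155 - 432*sqrt(5)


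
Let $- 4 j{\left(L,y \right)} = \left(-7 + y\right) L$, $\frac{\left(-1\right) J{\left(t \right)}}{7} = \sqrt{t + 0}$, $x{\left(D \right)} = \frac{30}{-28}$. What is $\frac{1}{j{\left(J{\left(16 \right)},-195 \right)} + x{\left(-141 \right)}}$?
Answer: $- \frac{14}{19811} \approx -0.00070668$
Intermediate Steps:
$x{\left(D \right)} = - \frac{15}{14}$ ($x{\left(D \right)} = 30 \left(- \frac{1}{28}\right) = - \frac{15}{14}$)
$J{\left(t \right)} = - 7 \sqrt{t}$ ($J{\left(t \right)} = - 7 \sqrt{t + 0} = - 7 \sqrt{t}$)
$j{\left(L,y \right)} = - \frac{L \left(-7 + y\right)}{4}$ ($j{\left(L,y \right)} = - \frac{\left(-7 + y\right) L}{4} = - \frac{L \left(-7 + y\right)}{4}$)
$\frac{1}{j{\left(J{\left(16 \right)},-195 \right)} + x{\left(-141 \right)}} = \frac{1}{\frac{- 7 \sqrt{16} \left(7 - -195\right)}{4} - \frac{15}{14}} = \frac{1}{\frac{\left(-7\right) 4 \left(7 + 195\right)}{4} - \frac{15}{14}} = \frac{1}{\frac{1}{4} \left(-28\right) 202 - \frac{15}{14}} = \frac{1}{-1414 - \frac{15}{14}} = \frac{1}{- \frac{19811}{14}} = - \frac{14}{19811}$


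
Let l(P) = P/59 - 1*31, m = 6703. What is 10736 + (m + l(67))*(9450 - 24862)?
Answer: -6067302156/59 ≈ -1.0284e+8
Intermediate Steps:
l(P) = -31 + P/59 (l(P) = P*(1/59) - 31 = P/59 - 31 = -31 + P/59)
10736 + (m + l(67))*(9450 - 24862) = 10736 + (6703 + (-31 + (1/59)*67))*(9450 - 24862) = 10736 + (6703 + (-31 + 67/59))*(-15412) = 10736 + (6703 - 1762/59)*(-15412) = 10736 + (393715/59)*(-15412) = 10736 - 6067935580/59 = -6067302156/59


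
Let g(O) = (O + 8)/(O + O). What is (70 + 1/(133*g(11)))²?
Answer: 31297855744/6385729 ≈ 4901.2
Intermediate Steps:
g(O) = (8 + O)/(2*O) (g(O) = (8 + O)/((2*O)) = (8 + O)*(1/(2*O)) = (8 + O)/(2*O))
(70 + 1/(133*g(11)))² = (70 + 1/(133*(((½)*(8 + 11)/11))))² = (70 + 1/(133*(((½)*(1/11)*19))))² = (70 + 1/(133*(19/22)))² = (70 + (1/133)*(22/19))² = (70 + 22/2527)² = (176912/2527)² = 31297855744/6385729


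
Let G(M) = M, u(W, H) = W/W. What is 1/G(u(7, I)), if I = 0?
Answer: 1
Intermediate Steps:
u(W, H) = 1
1/G(u(7, I)) = 1/1 = 1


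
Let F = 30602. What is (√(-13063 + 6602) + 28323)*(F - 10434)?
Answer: 571218264 + 20168*I*√6461 ≈ 5.7122e+8 + 1.6211e+6*I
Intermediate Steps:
(√(-13063 + 6602) + 28323)*(F - 10434) = (√(-13063 + 6602) + 28323)*(30602 - 10434) = (√(-6461) + 28323)*20168 = (I*√6461 + 28323)*20168 = (28323 + I*√6461)*20168 = 571218264 + 20168*I*√6461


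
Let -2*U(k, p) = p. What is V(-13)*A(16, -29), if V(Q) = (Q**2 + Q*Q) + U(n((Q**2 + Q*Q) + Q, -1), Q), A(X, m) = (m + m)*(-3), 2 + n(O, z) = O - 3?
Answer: 59943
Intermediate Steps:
n(O, z) = -5 + O (n(O, z) = -2 + (O - 3) = -2 + (-3 + O) = -5 + O)
A(X, m) = -6*m (A(X, m) = (2*m)*(-3) = -6*m)
U(k, p) = -p/2
V(Q) = 2*Q**2 - Q/2 (V(Q) = (Q**2 + Q*Q) - Q/2 = (Q**2 + Q**2) - Q/2 = 2*Q**2 - Q/2)
V(-13)*A(16, -29) = ((1/2)*(-13)*(-1 + 4*(-13)))*(-6*(-29)) = ((1/2)*(-13)*(-1 - 52))*174 = ((1/2)*(-13)*(-53))*174 = (689/2)*174 = 59943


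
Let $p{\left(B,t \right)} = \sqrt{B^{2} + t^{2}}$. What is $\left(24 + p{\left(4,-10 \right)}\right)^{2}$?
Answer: $692 + 96 \sqrt{29} \approx 1209.0$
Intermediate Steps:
$\left(24 + p{\left(4,-10 \right)}\right)^{2} = \left(24 + \sqrt{4^{2} + \left(-10\right)^{2}}\right)^{2} = \left(24 + \sqrt{16 + 100}\right)^{2} = \left(24 + \sqrt{116}\right)^{2} = \left(24 + 2 \sqrt{29}\right)^{2}$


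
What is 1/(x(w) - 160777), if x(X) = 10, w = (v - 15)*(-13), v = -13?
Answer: -1/160767 ≈ -6.2202e-6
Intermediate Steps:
w = 364 (w = (-13 - 15)*(-13) = -28*(-13) = 364)
1/(x(w) - 160777) = 1/(10 - 160777) = 1/(-160767) = -1/160767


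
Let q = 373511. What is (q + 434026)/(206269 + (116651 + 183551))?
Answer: 807537/506471 ≈ 1.5944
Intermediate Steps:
(q + 434026)/(206269 + (116651 + 183551)) = (373511 + 434026)/(206269 + (116651 + 183551)) = 807537/(206269 + 300202) = 807537/506471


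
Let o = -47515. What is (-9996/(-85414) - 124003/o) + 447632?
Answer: 129764390030493/289889015 ≈ 4.4763e+5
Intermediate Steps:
(-9996/(-85414) - 124003/o) + 447632 = (-9996/(-85414) - 124003/(-47515)) + 447632 = (-9996*(-1/85414) - 124003*(-1/47515)) + 447632 = (714/6101 + 124003/47515) + 447632 = 790468013/289889015 + 447632 = 129764390030493/289889015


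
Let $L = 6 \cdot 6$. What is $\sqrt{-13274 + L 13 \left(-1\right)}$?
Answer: $i \sqrt{13742} \approx 117.23 i$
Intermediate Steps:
$L = 36$
$\sqrt{-13274 + L 13 \left(-1\right)} = \sqrt{-13274 + 36 \cdot 13 \left(-1\right)} = \sqrt{-13274 + 468 \left(-1\right)} = \sqrt{-13274 - 468} = \sqrt{-13742} = i \sqrt{13742}$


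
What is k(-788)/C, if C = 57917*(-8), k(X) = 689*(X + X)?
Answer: 135733/57917 ≈ 2.3436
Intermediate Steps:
k(X) = 1378*X (k(X) = 689*(2*X) = 1378*X)
C = -463336
k(-788)/C = (1378*(-788))/(-463336) = -1085864*(-1/463336) = 135733/57917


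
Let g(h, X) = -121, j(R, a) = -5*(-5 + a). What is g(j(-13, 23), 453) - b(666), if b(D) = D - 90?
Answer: -697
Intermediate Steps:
j(R, a) = 25 - 5*a
b(D) = -90 + D
g(j(-13, 23), 453) - b(666) = -121 - (-90 + 666) = -121 - 1*576 = -121 - 576 = -697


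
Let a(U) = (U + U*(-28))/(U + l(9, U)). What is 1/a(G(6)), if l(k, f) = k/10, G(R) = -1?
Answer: -1/270 ≈ -0.0037037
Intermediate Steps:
l(k, f) = k/10 (l(k, f) = k*(⅒) = k/10)
a(U) = -27*U/(9/10 + U) (a(U) = (U + U*(-28))/(U + (⅒)*9) = (U - 28*U)/(U + 9/10) = (-27*U)/(9/10 + U) = -27*U/(9/10 + U))
1/a(G(6)) = 1/(-270*(-1)/(9 + 10*(-1))) = 1/(-270*(-1)/(9 - 10)) = 1/(-270*(-1)/(-1)) = 1/(-270*(-1)*(-1)) = 1/(-270) = -1/270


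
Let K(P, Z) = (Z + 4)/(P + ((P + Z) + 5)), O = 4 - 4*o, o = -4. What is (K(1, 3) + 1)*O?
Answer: 34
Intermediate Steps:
O = 20 (O = 4 - 4*(-4) = 4 + 16 = 20)
K(P, Z) = (4 + Z)/(5 + Z + 2*P) (K(P, Z) = (4 + Z)/(P + (5 + P + Z)) = (4 + Z)/(5 + Z + 2*P))
(K(1, 3) + 1)*O = ((4 + 3)/(5 + 3 + 2*1) + 1)*20 = (7/(5 + 3 + 2) + 1)*20 = (7/10 + 1)*20 = (17/10)*20 = 34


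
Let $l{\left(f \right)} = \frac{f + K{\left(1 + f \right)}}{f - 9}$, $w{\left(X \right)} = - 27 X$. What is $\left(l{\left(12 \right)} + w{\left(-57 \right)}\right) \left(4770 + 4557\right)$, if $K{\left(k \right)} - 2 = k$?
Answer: $14438196$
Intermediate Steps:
$K{\left(k \right)} = 2 + k$
$l{\left(f \right)} = \frac{3 + 2 f}{-9 + f}$ ($l{\left(f \right)} = \frac{f + \left(2 + \left(1 + f\right)\right)}{f - 9} = \frac{f + \left(3 + f\right)}{-9 + f} = \frac{3 + 2 f}{-9 + f}$)
$\left(l{\left(12 \right)} + w{\left(-57 \right)}\right) \left(4770 + 4557\right) = \left(\frac{3 + 2 \cdot 12}{-9 + 12} - -1539\right) \left(4770 + 4557\right) = \left(\frac{3 + 24}{3} + 1539\right) 9327 = \left(\frac{1}{3} \cdot 27 + 1539\right) 9327 = \left(9 + 1539\right) 9327 = 1548 \cdot 9327 = 14438196$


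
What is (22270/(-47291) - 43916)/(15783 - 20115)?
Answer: 7926923/781926 ≈ 10.138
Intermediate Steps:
(22270/(-47291) - 43916)/(15783 - 20115) = (22270*(-1/47291) - 43916)/(-4332) = (-170/361 - 43916)*(-1/4332) = -15853846/361*(-1/4332) = 7926923/781926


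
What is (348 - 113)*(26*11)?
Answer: 67210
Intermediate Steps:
(348 - 113)*(26*11) = 235*286 = 67210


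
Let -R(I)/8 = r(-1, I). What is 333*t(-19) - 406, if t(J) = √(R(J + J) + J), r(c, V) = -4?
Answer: -406 + 333*√13 ≈ 794.65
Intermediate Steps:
R(I) = 32 (R(I) = -8*(-4) = 32)
t(J) = √(32 + J)
333*t(-19) - 406 = 333*√(32 - 19) - 406 = 333*√13 - 406 = -406 + 333*√13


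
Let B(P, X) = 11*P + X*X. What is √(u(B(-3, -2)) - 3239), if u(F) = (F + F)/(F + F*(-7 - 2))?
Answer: I*√12957/2 ≈ 56.914*I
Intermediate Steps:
B(P, X) = X² + 11*P (B(P, X) = 11*P + X² = X² + 11*P)
u(F) = -¼ (u(F) = (2*F)/(F + F*(-9)) = (2*F)/(F - 9*F) = (2*F)/((-8*F)) = (2*F)*(-1/(8*F)) = -¼)
√(u(B(-3, -2)) - 3239) = √(-¼ - 3239) = √(-12957/4) = I*√12957/2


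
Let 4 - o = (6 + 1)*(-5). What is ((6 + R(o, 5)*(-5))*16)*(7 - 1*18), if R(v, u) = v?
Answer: 33264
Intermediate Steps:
o = 39 (o = 4 - (6 + 1)*(-5) = 4 - 7*(-5) = 4 - 1*(-35) = 4 + 35 = 39)
((6 + R(o, 5)*(-5))*16)*(7 - 1*18) = ((6 + 39*(-5))*16)*(7 - 1*18) = ((6 - 195)*16)*(7 - 18) = -189*16*(-11) = -3024*(-11) = 33264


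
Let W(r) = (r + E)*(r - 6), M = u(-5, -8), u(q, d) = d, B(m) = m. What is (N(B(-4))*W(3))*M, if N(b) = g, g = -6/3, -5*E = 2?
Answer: -624/5 ≈ -124.80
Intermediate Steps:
E = -⅖ (E = -⅕*2 = -⅖ ≈ -0.40000)
M = -8
g = -2 (g = -6*⅓ = -2)
N(b) = -2
W(r) = (-6 + r)*(-⅖ + r) (W(r) = (r - ⅖)*(r - 6) = (-⅖ + r)*(-6 + r) = (-6 + r)*(-⅖ + r))
(N(B(-4))*W(3))*M = -2*(12/5 + 3² - 32/5*3)*(-8) = -2*(12/5 + 9 - 96/5)*(-8) = -2*(-39/5)*(-8) = (78/5)*(-8) = -624/5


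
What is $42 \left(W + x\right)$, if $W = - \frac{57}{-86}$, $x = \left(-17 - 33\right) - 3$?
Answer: $- \frac{94521}{43} \approx -2198.2$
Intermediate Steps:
$x = -53$ ($x = -50 - 3 = -53$)
$W = \frac{57}{86}$ ($W = \left(-57\right) \left(- \frac{1}{86}\right) = \frac{57}{86} \approx 0.66279$)
$42 \left(W + x\right) = 42 \left(\frac{57}{86} - 53\right) = 42 \left(- \frac{4501}{86}\right) = - \frac{94521}{43}$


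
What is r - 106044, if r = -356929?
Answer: -462973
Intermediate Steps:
r - 106044 = -356929 - 106044 = -462973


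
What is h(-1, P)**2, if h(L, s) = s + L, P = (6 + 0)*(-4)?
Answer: 625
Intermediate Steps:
P = -24 (P = 6*(-4) = -24)
h(L, s) = L + s
h(-1, P)**2 = (-1 - 24)**2 = (-25)**2 = 625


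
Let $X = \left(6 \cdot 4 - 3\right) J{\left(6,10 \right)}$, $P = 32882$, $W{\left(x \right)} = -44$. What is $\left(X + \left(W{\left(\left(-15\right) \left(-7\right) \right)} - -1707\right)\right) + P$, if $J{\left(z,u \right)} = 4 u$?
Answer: $35385$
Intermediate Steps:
$X = 840$ ($X = \left(6 \cdot 4 - 3\right) 4 \cdot 10 = \left(24 - 3\right) 40 = 21 \cdot 40 = 840$)
$\left(X + \left(W{\left(\left(-15\right) \left(-7\right) \right)} - -1707\right)\right) + P = \left(840 - -1663\right) + 32882 = \left(840 + \left(-44 + 1707\right)\right) + 32882 = \left(840 + 1663\right) + 32882 = 2503 + 32882 = 35385$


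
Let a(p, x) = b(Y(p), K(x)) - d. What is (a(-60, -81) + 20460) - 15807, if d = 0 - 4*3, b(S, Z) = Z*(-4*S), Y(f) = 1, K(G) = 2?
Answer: 4657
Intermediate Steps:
b(S, Z) = -4*S*Z
d = -12 (d = 0 - 12 = -12)
a(p, x) = 4 (a(p, x) = -4*1*2 - 1*(-12) = -8 + 12 = 4)
(a(-60, -81) + 20460) - 15807 = (4 + 20460) - 15807 = 20464 - 15807 = 4657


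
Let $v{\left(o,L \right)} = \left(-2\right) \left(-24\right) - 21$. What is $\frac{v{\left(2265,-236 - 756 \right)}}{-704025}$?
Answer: $- \frac{1}{26075} \approx -3.8351 \cdot 10^{-5}$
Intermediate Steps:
$v{\left(o,L \right)} = 27$ ($v{\left(o,L \right)} = 48 - 21 = 27$)
$\frac{v{\left(2265,-236 - 756 \right)}}{-704025} = \frac{27}{-704025} = 27 \left(- \frac{1}{704025}\right) = - \frac{1}{26075}$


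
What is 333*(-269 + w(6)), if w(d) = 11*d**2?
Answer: 42291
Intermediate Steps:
333*(-269 + w(6)) = 333*(-269 + 11*6**2) = 333*(-269 + 11*36) = 333*(-269 + 396) = 333*127 = 42291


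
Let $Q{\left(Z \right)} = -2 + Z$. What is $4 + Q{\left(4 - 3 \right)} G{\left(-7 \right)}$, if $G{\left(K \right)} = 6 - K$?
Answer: $-9$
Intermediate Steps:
$4 + Q{\left(4 - 3 \right)} G{\left(-7 \right)} = 4 + \left(-2 + \left(4 - 3\right)\right) \left(6 - -7\right) = 4 + \left(-2 + \left(4 - 3\right)\right) \left(6 + 7\right) = 4 + \left(-2 + 1\right) 13 = 4 - 13 = -9$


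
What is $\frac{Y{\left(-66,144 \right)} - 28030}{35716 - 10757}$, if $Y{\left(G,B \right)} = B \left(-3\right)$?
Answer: $- \frac{28462}{24959} \approx -1.1404$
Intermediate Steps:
$Y{\left(G,B \right)} = - 3 B$
$\frac{Y{\left(-66,144 \right)} - 28030}{35716 - 10757} = \frac{\left(-3\right) 144 - 28030}{35716 - 10757} = \frac{-432 - 28030}{24959} = \left(-28462\right) \frac{1}{24959} = - \frac{28462}{24959}$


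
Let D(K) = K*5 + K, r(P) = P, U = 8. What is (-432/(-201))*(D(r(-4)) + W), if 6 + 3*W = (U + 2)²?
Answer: 1056/67 ≈ 15.761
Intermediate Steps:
W = 94/3 (W = -2 + (8 + 2)²/3 = -2 + (⅓)*10² = -2 + (⅓)*100 = -2 + 100/3 = 94/3 ≈ 31.333)
D(K) = 6*K (D(K) = 5*K + K = 6*K)
(-432/(-201))*(D(r(-4)) + W) = (-432/(-201))*(6*(-4) + 94/3) = (-432*(-1/201))*(-24 + 94/3) = (144/67)*(22/3) = 1056/67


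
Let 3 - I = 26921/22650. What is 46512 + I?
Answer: 1053537829/22650 ≈ 46514.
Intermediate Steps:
I = 41029/22650 (I = 3 - 26921/22650 = 41029/22650 ≈ 1.8114)
46512 + I = 46512 + 41029/22650 = 1053537829/22650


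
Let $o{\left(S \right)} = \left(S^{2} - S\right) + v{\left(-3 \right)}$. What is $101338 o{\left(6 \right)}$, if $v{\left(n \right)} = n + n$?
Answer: $2432112$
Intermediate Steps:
$v{\left(n \right)} = 2 n$
$o{\left(S \right)} = -6 + S^{2} - S$ ($o{\left(S \right)} = \left(S^{2} - S\right) + 2 \left(-3\right) = \left(S^{2} - S\right) - 6 = -6 + S^{2} - S$)
$101338 o{\left(6 \right)} = 101338 \left(-6 + 6^{2} - 6\right) = 101338 \left(-6 + 36 - 6\right) = 101338 \cdot 24 = 2432112$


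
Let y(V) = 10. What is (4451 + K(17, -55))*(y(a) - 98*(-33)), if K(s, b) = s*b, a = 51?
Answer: 11405904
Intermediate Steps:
K(s, b) = b*s
(4451 + K(17, -55))*(y(a) - 98*(-33)) = (4451 - 55*17)*(10 - 98*(-33)) = (4451 - 935)*(10 + 3234) = 3516*3244 = 11405904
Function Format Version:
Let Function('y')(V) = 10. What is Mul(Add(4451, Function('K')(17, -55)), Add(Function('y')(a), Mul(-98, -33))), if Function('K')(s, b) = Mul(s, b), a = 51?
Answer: 11405904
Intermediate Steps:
Function('K')(s, b) = Mul(b, s)
Mul(Add(4451, Function('K')(17, -55)), Add(Function('y')(a), Mul(-98, -33))) = Mul(Add(4451, Mul(-55, 17)), Add(10, Mul(-98, -33))) = Mul(Add(4451, -935), Add(10, 3234)) = Mul(3516, 3244) = 11405904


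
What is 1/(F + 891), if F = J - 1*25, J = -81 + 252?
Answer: 1/1037 ≈ 0.00096432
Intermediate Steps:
J = 171
F = 146 (F = 171 - 1*25 = 171 - 25 = 146)
1/(F + 891) = 1/(146 + 891) = 1/1037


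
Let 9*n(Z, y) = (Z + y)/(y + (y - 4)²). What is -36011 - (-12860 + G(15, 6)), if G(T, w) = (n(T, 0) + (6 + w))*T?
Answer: -373321/16 ≈ -23333.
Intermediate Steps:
n(Z, y) = (Z + y)/(9*(y + (-4 + y)²)) (n(Z, y) = ((Z + y)/(y + (y - 4)²))/9 = ((Z + y)/(y + (-4 + y)²))/9 = (Z + y)/(9*(y + (-4 + y)²)))
G(T, w) = T*(6 + w + T/144) (G(T, w) = ((T + 0)/(9*(0 + (-4 + 0)²)) + (6 + w))*T = (T/(9*(0 + (-4)²)) + (6 + w))*T = (T/(9*(0 + 16)) + (6 + w))*T = ((⅑)*T/16 + (6 + w))*T = ((⅑)*(1/16)*T + (6 + w))*T = (T/144 + (6 + w))*T = (6 + w + T/144)*T = T*(6 + w + T/144))
-36011 - (-12860 + G(15, 6)) = -36011 - (-12860 + (1/144)*15*(864 + 15 + 144*6)) = -36011 - (-12860 + (1/144)*15*(864 + 15 + 864)) = -36011 - (-12860 + (1/144)*15*1743) = -36011 - (-12860 + 2905/16) = -36011 - 1*(-202855/16) = -36011 + 202855/16 = -373321/16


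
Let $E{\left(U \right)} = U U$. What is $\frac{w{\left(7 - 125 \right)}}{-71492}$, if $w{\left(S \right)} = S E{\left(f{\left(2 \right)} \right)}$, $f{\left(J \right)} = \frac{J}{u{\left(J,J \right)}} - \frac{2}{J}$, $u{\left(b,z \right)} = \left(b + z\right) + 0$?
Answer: $\frac{59}{142984} \approx 0.00041263$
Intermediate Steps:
$u{\left(b,z \right)} = b + z$
$f{\left(J \right)} = \frac{1}{2} - \frac{2}{J}$ ($f{\left(J \right)} = \frac{J}{J + J} - \frac{2}{J} = \frac{J}{2 J} - \frac{2}{J} = J \frac{1}{2 J} - \frac{2}{J} = \frac{1}{2} - \frac{2}{J}$)
$E{\left(U \right)} = U^{2}$
$w{\left(S \right)} = \frac{S}{4}$ ($w{\left(S \right)} = S \left(\frac{-4 + 2}{2 \cdot 2}\right)^{2} = S \left(\frac{1}{2} \cdot \frac{1}{2} \left(-2\right)\right)^{2} = S \left(- \frac{1}{2}\right)^{2} = S \frac{1}{4} = \frac{S}{4}$)
$\frac{w{\left(7 - 125 \right)}}{-71492} = \frac{\frac{1}{4} \left(7 - 125\right)}{-71492} = \frac{1}{4} \left(-118\right) \left(- \frac{1}{71492}\right) = \left(- \frac{59}{2}\right) \left(- \frac{1}{71492}\right) = \frac{59}{142984}$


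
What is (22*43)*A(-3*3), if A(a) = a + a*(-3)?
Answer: 17028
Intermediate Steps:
A(a) = -2*a (A(a) = a - 3*a = -2*a)
(22*43)*A(-3*3) = (22*43)*(-(-6)*3) = 946*(-2*(-9)) = 946*18 = 17028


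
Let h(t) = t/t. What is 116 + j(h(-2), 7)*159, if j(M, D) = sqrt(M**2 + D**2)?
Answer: 116 + 795*sqrt(2) ≈ 1240.3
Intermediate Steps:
h(t) = 1
j(M, D) = sqrt(D**2 + M**2)
116 + j(h(-2), 7)*159 = 116 + sqrt(7**2 + 1**2)*159 = 116 + sqrt(49 + 1)*159 = 116 + sqrt(50)*159 = 116 + (5*sqrt(2))*159 = 116 + 795*sqrt(2)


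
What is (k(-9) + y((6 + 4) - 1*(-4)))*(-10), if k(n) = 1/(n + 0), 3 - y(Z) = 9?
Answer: 550/9 ≈ 61.111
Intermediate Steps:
y(Z) = -6 (y(Z) = 3 - 1*9 = 3 - 9 = -6)
k(n) = 1/n
(k(-9) + y((6 + 4) - 1*(-4)))*(-10) = (1/(-9) - 6)*(-10) = (-⅑ - 6)*(-10) = -55/9*(-10) = 550/9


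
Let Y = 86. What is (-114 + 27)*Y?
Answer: -7482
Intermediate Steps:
(-114 + 27)*Y = (-114 + 27)*86 = -87*86 = -7482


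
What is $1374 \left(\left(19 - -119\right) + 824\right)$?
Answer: $1321788$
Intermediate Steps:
$1374 \left(\left(19 - -119\right) + 824\right) = 1374 \left(\left(19 + 119\right) + 824\right) = 1374 \left(138 + 824\right) = 1374 \cdot 962 = 1321788$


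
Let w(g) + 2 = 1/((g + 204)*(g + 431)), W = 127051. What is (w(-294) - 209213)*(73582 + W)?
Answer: -517557090261983/12330 ≈ -4.1975e+10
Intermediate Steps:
w(g) = -2 + 1/((204 + g)*(431 + g)) (w(g) = -2 + 1/((g + 204)*(g + 431)) = -2 + 1/((204 + g)*(431 + g)))
(w(-294) - 209213)*(73582 + W) = ((-175847 - 1270*(-294) - 2*(-294)**2)/(87924 + (-294)**2 + 635*(-294)) - 209213)*(73582 + 127051) = ((-175847 + 373380 - 2*86436)/(87924 + 86436 - 186690) - 209213)*200633 = ((-175847 + 373380 - 172872)/(-12330) - 209213)*200633 = (-1/12330*24661 - 209213)*200633 = (-24661/12330 - 209213)*200633 = -2579620951/12330*200633 = -517557090261983/12330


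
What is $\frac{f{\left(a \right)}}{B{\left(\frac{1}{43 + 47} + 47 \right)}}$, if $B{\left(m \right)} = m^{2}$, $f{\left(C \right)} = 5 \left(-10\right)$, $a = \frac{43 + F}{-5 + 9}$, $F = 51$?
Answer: $- \frac{405000}{17901361} \approx -0.022624$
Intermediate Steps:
$a = \frac{47}{2}$ ($a = \frac{43 + 51}{-5 + 9} = \frac{94}{4} = 94 \cdot \frac{1}{4} = \frac{47}{2} \approx 23.5$)
$f{\left(C \right)} = -50$
$\frac{f{\left(a \right)}}{B{\left(\frac{1}{43 + 47} + 47 \right)}} = - \frac{50}{\left(\frac{1}{43 + 47} + 47\right)^{2}} = - \frac{50}{\left(\frac{1}{90} + 47\right)^{2}} = - \frac{50}{\left(\frac{4231}{90}\right)^{2}} = - \frac{50}{\frac{17901361}{8100}} = \left(-50\right) \frac{8100}{17901361} = - \frac{405000}{17901361}$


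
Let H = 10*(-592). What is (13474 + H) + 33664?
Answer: 41218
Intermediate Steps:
H = -5920
(13474 + H) + 33664 = (13474 - 5920) + 33664 = 7554 + 33664 = 41218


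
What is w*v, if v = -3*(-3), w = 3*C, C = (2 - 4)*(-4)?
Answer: 216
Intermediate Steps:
C = 8 (C = -2*(-4) = 8)
w = 24 (w = 3*8 = 24)
v = 9
w*v = 24*9 = 216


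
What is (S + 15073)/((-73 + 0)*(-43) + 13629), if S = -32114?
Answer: -17041/16768 ≈ -1.0163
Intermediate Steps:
(S + 15073)/((-73 + 0)*(-43) + 13629) = (-32114 + 15073)/((-73 + 0)*(-43) + 13629) = -17041/(-73*(-43) + 13629) = -17041/(3139 + 13629) = -17041/16768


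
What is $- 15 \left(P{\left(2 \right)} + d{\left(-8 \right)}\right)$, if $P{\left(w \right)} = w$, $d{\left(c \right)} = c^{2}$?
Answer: $-990$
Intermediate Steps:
$- 15 \left(P{\left(2 \right)} + d{\left(-8 \right)}\right) = - 15 \left(2 + \left(-8\right)^{2}\right) = - 15 \left(2 + 64\right) = \left(-15\right) 66 = -990$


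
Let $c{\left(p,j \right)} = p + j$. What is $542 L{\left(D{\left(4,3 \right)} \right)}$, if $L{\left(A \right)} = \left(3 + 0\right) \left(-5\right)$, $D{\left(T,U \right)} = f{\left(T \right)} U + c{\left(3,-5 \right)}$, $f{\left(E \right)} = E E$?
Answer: $-8130$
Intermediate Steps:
$c{\left(p,j \right)} = j + p$
$f{\left(E \right)} = E^{2}$
$D{\left(T,U \right)} = -2 + U T^{2}$ ($D{\left(T,U \right)} = T^{2} U + \left(-5 + 3\right) = U T^{2} - 2 = -2 + U T^{2}$)
$L{\left(A \right)} = -15$ ($L{\left(A \right)} = 3 \left(-5\right) = -15$)
$542 L{\left(D{\left(4,3 \right)} \right)} = 542 \left(-15\right) = -8130$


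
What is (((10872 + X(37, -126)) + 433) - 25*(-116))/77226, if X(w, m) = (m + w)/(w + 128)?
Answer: 1171868/6371145 ≈ 0.18393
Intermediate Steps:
X(w, m) = (m + w)/(128 + w)
(((10872 + X(37, -126)) + 433) - 25*(-116))/77226 = (((10872 + (-126 + 37)/(128 + 37)) + 433) - 25*(-116))/77226 = (((10872 - 89/165) + 433) + 2900)*(1/77226) = ((1793791/165 + 433) + 2900)*(1/77226) = (1865236/165 + 2900)*(1/77226) = (2343736/165)*(1/77226) = 1171868/6371145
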